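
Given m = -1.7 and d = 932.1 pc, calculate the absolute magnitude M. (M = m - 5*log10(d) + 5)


M = m - 5*log10(d) + 5 = -1.7 - 5*log10(932.1) + 5 = -11.5473

-11.5473


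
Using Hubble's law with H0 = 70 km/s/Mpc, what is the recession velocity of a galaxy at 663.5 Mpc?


v = H0 * d = 70 * 663.5 = 46445.0

46445.0 km/s


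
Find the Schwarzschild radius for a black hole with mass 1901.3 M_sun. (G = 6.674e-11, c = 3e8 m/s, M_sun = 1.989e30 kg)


M = 1901.3 * 1.989e30 kg = 3.7816857e+33 kg. rs = 2GM/c^2 = 2 * 6.674e-11 * 3.7816857e+33 / (3e8)^2 = 5.609e+06

5.609e+06 m


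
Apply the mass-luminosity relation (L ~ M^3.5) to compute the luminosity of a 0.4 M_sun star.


L/L_sun = (M/M_sun)^3.5 = 0.4^3.5 = 0.0405

0.0405 L_sun


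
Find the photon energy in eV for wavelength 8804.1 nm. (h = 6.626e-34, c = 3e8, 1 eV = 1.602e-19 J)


E = hc/lambda = 6.626e-34 * 3e8 / 8.804e-06 = 2.258e-20 J = 0.1409 eV

0.1409 eV


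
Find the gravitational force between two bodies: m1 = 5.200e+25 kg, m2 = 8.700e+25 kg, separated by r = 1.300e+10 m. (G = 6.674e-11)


F = G*m1*m2/r^2 = 6.674e-11 * 5.200e+25 * 8.700e+25 / (1.300e+10)^2 = 6.674e-11 * 4.524e+51 / 1.690e+20 = 1.787e+21

1.787e+21 N


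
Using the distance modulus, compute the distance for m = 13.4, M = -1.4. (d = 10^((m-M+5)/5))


d = 10^((m - M + 5)/5) = 10^((13.4 - -1.4 + 5)/5) = 9120.1084

9120.1084 pc


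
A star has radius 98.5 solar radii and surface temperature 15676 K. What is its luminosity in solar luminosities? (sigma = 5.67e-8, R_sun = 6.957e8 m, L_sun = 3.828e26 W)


R = 98.5 * 6.957e8 m = 6.852645e+10 m. L = 4*pi*R^2*sigma*T^4 = 4*pi*(6.852645e+10)^2 * 5.67e-8 * 15676^4 = 2.020460711e+32 W. L/L_sun = 2.020460711e+32 / 3.828e26 = 527811.0531

527811.0531 L_sun


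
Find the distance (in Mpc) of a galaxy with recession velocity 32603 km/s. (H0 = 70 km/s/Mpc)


d = v / H0 = 32603 / 70 = 465.7571

465.7571 Mpc


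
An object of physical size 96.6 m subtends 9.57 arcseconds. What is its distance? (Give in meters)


D = size / theta_rad, theta_rad = 9.57 * pi/(180*3600) = 4.640e-05, D = 2.082e+06

2.082e+06 m


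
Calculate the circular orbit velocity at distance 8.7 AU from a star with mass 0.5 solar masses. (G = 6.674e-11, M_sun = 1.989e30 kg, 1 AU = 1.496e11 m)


v = sqrt(GM/r) = sqrt(6.674e-11 * 9.945e+29 / 1.302e+12) = 7141.1815

7141.1815 m/s


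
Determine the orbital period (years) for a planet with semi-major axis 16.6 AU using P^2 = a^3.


P = a^(3/2) = 16.6^1.5 = 67.6335

67.6335 years


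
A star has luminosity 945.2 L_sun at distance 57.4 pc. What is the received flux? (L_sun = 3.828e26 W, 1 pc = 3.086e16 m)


F = L / (4*pi*d^2) = 3.618e+29 / (4*pi*(1.771e+18)^2) = 9.176e-09

9.176e-09 W/m^2


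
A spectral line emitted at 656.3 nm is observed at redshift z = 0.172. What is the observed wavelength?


lam_obs = lam_emit * (1 + z) = 656.3 * (1 + 0.172) = 769.1836

769.1836 nm


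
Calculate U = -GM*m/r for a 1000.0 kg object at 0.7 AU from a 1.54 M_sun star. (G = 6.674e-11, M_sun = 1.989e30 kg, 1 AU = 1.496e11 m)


M = 1.54 * 1.989e30 kg = 3.06306e+30 kg; r = 0.7 AU * 1.496e11 m/AU = 1.0472e+11 m. U = -GM*m/r = -(6.674e-11 * 3.06306e+30 * 1000.0) / 1.0472e+11 = -1.952e+12

-1.952e+12 J


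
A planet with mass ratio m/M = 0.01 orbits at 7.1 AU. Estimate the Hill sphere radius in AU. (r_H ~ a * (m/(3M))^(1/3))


r_H = a * (m/3M)^(1/3) = 7.1 * (0.01/3)^(1/3) = 1.0606

1.0606 AU


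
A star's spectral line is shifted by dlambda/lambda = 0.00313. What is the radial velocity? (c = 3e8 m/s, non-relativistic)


v = (dlambda/lambda) * c = 0.00313 * 3e8 = 939000.0

939000.0 m/s


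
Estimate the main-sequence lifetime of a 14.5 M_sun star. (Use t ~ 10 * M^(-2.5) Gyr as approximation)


t = 10 * M^(-2.5) = 10 * 14.5^(-2.5) = 0.0125

0.0125 Gyr


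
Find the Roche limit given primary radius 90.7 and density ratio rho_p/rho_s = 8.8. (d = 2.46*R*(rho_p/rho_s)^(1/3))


d_Roche = 2.46 * 90.7 * 8.8^(1/3) = 460.6488

460.6488


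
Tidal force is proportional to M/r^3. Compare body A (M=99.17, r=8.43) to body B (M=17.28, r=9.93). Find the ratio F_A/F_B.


Ratio = (M1/r1^3) / (M2/r2^3) = (99.17/8.43^3) / (17.28/9.93^3) = 9.38

9.38


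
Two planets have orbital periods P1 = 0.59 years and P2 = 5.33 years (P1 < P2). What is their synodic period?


1/P_syn = |1/P1 - 1/P2| = |1/0.59 - 1/5.33| => P_syn = 0.6634

0.6634 years


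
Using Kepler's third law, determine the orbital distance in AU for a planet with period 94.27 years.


a = P^(2/3) = 94.27^(2/3) = 20.7133

20.7133 AU


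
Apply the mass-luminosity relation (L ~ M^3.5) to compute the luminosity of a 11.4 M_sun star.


L/L_sun = (M/M_sun)^3.5 = 11.4^3.5 = 5002.2683

5002.2683 L_sun


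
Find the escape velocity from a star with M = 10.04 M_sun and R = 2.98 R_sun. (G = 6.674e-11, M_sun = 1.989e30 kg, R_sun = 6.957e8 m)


M = 10.04 * 1.989e30 kg = 1.996956e+31 kg; R = 2.98 * 6.957e8 m = 2.073186e+09 m. v_esc = sqrt(2GM/R) = sqrt(2 * 6.674e-11 * 1.996956e+31 / 2.073186e+09) = 1.134e+06

1.134e+06 m/s


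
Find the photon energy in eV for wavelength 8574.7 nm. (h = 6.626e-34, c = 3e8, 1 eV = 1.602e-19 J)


E = hc/lambda = 6.626e-34 * 3e8 / 8.575e-06 = 2.318e-20 J = 0.1447 eV

0.1447 eV


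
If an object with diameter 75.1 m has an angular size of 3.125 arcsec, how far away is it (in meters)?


D = size / theta_rad, theta_rad = 3.125 * pi/(180*3600) = 1.515e-05, D = 4.957e+06

4.957e+06 m


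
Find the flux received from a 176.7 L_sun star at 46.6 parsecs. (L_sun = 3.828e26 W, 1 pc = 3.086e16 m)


F = L / (4*pi*d^2) = 6.764e+28 / (4*pi*(1.438e+18)^2) = 2.603e-09

2.603e-09 W/m^2


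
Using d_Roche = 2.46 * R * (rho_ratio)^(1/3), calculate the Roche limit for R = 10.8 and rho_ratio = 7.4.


d_Roche = 2.46 * 10.8 * 7.4^(1/3) = 51.7729

51.7729


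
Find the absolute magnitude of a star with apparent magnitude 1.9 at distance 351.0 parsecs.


M = m - 5*log10(d) + 5 = 1.9 - 5*log10(351.0) + 5 = -5.8265

-5.8265


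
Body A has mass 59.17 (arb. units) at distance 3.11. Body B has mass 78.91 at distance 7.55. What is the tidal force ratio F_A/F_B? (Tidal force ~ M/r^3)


Ratio = (M1/r1^3) / (M2/r2^3) = (59.17/3.11^3) / (78.91/7.55^3) = 10.7283

10.7283


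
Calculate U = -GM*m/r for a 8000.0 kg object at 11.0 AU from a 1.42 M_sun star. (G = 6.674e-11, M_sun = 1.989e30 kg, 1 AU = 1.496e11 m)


M = 1.42 * 1.989e30 kg = 2.82438e+30 kg; r = 11.0 AU * 1.496e11 m/AU = 1.6456e+12 m. U = -GM*m/r = -(6.674e-11 * 2.82438e+30 * 8000.0) / 1.6456e+12 = -9.164e+11

-9.164e+11 J


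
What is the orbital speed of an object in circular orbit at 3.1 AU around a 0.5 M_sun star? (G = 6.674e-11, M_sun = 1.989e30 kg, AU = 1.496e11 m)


v = sqrt(GM/r) = sqrt(6.674e-11 * 9.945e+29 / 4.638e+11) = 11963.241

11963.241 m/s


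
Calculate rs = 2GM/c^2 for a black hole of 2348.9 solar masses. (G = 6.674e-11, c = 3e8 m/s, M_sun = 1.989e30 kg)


M = 2348.9 * 1.989e30 kg = 4.6719621e+33 kg. rs = 2GM/c^2 = 2 * 6.674e-11 * 4.6719621e+33 / (3e8)^2 = 6.929e+06

6.929e+06 m


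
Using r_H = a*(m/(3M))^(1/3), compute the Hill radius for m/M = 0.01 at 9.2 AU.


r_H = a * (m/3M)^(1/3) = 9.2 * (0.01/3)^(1/3) = 1.3743

1.3743 AU


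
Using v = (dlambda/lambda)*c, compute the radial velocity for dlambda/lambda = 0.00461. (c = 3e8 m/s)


v = (dlambda/lambda) * c = 0.00461 * 3e8 = 1.383e+06

1.383e+06 m/s


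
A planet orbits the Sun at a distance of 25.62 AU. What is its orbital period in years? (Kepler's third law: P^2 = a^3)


P = a^(3/2) = 25.62^1.5 = 129.6787

129.6787 years


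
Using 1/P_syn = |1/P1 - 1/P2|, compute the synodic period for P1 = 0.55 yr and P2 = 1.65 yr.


1/P_syn = |1/P1 - 1/P2| = |1/0.55 - 1/1.65| => P_syn = 0.825

0.825 years


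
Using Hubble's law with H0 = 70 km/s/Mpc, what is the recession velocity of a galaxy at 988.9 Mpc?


v = H0 * d = 70 * 988.9 = 69223.0

69223.0 km/s


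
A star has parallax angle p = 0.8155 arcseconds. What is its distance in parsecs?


d = 1/p = 1/0.8155 = 1.2262

1.2262 pc


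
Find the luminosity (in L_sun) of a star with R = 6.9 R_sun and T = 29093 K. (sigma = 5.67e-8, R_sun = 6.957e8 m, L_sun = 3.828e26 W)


R = 6.9 * 6.957e8 m = 4.80033e+09 m. L = 4*pi*R^2*sigma*T^4 = 4*pi*(4.80033e+09)^2 * 5.67e-8 * 29093^4 = 1.176221569e+31 W. L/L_sun = 1.176221569e+31 / 3.828e26 = 30726.7912

30726.7912 L_sun


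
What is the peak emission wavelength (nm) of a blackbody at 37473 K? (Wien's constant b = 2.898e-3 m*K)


lam_max = b / T = 2.898e-3 / 37473 = 7.734e-08 m = 77.3357 nm

77.3357 nm


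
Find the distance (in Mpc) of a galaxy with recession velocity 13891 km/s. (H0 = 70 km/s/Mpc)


d = v / H0 = 13891 / 70 = 198.4429

198.4429 Mpc


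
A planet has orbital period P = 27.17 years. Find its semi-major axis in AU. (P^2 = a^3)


a = P^(2/3) = 27.17^(2/3) = 9.0377

9.0377 AU


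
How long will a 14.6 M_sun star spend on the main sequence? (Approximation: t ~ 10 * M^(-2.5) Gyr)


t = 10 * M^(-2.5) = 10 * 14.6^(-2.5) = 0.0123

0.0123 Gyr


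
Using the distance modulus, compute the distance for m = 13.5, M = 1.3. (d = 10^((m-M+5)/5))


d = 10^((m - M + 5)/5) = 10^((13.5 - 1.3 + 5)/5) = 2754.2287

2754.2287 pc


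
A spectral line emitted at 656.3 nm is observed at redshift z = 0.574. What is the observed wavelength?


lam_obs = lam_emit * (1 + z) = 656.3 * (1 + 0.574) = 1033.0162

1033.0162 nm


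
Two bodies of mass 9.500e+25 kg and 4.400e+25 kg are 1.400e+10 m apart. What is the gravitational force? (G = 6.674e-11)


F = G*m1*m2/r^2 = 6.674e-11 * 9.500e+25 * 4.400e+25 / (1.400e+10)^2 = 6.674e-11 * 4.180e+51 / 1.960e+20 = 1.423e+21

1.423e+21 N


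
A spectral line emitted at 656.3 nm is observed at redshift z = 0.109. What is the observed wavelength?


lam_obs = lam_emit * (1 + z) = 656.3 * (1 + 0.109) = 727.8367

727.8367 nm


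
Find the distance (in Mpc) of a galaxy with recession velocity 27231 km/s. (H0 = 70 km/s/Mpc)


d = v / H0 = 27231 / 70 = 389.0143

389.0143 Mpc


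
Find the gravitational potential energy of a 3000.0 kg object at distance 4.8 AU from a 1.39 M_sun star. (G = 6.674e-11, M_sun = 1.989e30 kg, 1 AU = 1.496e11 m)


M = 1.39 * 1.989e30 kg = 2.76471e+30 kg; r = 4.8 AU * 1.496e11 m/AU = 7.1808e+11 m. U = -GM*m/r = -(6.674e-11 * 2.76471e+30 * 3000.0) / 7.1808e+11 = -7.709e+11

-7.709e+11 J


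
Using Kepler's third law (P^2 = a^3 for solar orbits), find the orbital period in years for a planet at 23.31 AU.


P = a^(3/2) = 23.31^1.5 = 112.5417

112.5417 years


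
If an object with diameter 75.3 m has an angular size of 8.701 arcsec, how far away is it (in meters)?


D = size / theta_rad, theta_rad = 8.701 * pi/(180*3600) = 4.218e-05, D = 1.785e+06

1.785e+06 m


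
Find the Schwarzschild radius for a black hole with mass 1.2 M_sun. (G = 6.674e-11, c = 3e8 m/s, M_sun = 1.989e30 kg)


M = 1.2 * 1.989e30 kg = 2.3868e+30 kg. rs = 2GM/c^2 = 2 * 6.674e-11 * 2.3868e+30 / (3e8)^2 = 3539.8896

3539.8896 m


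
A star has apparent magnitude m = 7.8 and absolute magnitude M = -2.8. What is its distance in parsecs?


d = 10^((m - M + 5)/5) = 10^((7.8 - -2.8 + 5)/5) = 1318.2567

1318.2567 pc


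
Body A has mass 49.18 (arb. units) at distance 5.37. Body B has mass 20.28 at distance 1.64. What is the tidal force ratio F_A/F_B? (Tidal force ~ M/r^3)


Ratio = (M1/r1^3) / (M2/r2^3) = (49.18/5.37^3) / (20.28/1.64^3) = 0.0691

0.0691


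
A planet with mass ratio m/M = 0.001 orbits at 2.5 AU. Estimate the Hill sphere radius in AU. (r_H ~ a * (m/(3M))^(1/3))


r_H = a * (m/3M)^(1/3) = 2.5 * (0.001/3)^(1/3) = 0.1733

0.1733 AU


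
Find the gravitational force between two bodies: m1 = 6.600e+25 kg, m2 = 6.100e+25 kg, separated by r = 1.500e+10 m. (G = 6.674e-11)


F = G*m1*m2/r^2 = 6.674e-11 * 6.600e+25 * 6.100e+25 / (1.500e+10)^2 = 6.674e-11 * 4.026e+51 / 2.250e+20 = 1.194e+21

1.194e+21 N


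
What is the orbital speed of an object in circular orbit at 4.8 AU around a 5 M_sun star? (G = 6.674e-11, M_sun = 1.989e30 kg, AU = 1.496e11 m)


v = sqrt(GM/r) = sqrt(6.674e-11 * 9.945e+30 / 7.181e+11) = 30402.4848

30402.4848 m/s


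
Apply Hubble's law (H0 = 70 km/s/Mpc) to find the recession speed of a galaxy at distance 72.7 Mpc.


v = H0 * d = 70 * 72.7 = 5089.0

5089.0 km/s


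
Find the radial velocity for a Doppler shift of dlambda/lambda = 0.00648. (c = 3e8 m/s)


v = (dlambda/lambda) * c = 0.00648 * 3e8 = 1.944e+06

1.944e+06 m/s


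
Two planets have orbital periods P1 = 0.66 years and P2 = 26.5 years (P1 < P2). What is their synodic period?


1/P_syn = |1/P1 - 1/P2| = |1/0.66 - 1/26.5| => P_syn = 0.6769

0.6769 years


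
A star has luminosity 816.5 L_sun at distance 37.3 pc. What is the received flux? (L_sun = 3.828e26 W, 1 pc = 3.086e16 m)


F = L / (4*pi*d^2) = 3.126e+29 / (4*pi*(1.151e+18)^2) = 1.877e-08

1.877e-08 W/m^2


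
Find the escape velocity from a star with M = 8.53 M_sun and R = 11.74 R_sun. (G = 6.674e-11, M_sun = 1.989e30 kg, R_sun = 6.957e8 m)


M = 8.53 * 1.989e30 kg = 1.696617e+31 kg; R = 11.74 * 6.957e8 m = 8.167518e+09 m. v_esc = sqrt(2GM/R) = sqrt(2 * 6.674e-11 * 1.696617e+31 / 8.167518e+09) = 526568.5976

526568.5976 m/s


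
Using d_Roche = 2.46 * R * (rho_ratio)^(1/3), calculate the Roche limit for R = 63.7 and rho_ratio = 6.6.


d_Roche = 2.46 * 63.7 * 6.6^(1/3) = 293.9381

293.9381


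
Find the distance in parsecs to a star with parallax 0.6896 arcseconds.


d = 1/p = 1/0.6896 = 1.4501

1.4501 pc


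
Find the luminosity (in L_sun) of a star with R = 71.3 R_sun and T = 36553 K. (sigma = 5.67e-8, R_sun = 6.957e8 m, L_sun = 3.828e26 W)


R = 71.3 * 6.957e8 m = 4.960341e+10 m. L = 4*pi*R^2*sigma*T^4 = 4*pi*(4.960341e+10)^2 * 5.67e-8 * 36553^4 = 3.129738808e+33 W. L/L_sun = 3.129738808e+33 / 3.828e26 = 8.176e+06

8.176e+06 L_sun


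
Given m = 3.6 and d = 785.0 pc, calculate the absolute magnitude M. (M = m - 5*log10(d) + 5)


M = m - 5*log10(d) + 5 = 3.6 - 5*log10(785.0) + 5 = -5.8743

-5.8743


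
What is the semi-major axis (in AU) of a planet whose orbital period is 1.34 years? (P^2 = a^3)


a = P^(2/3) = 1.34^(2/3) = 1.2154

1.2154 AU


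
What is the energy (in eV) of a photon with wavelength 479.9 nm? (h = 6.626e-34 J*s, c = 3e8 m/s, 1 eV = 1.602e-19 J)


E = hc/lambda = 6.626e-34 * 3e8 / 4.799e-07 = 4.142e-19 J = 2.5856 eV

2.5856 eV


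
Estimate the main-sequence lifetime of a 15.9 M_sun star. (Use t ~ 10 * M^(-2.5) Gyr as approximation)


t = 10 * M^(-2.5) = 10 * 15.9^(-2.5) = 0.0099

0.0099 Gyr


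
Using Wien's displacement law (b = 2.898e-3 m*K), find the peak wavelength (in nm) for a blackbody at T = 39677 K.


lam_max = b / T = 2.898e-3 / 39677 = 7.304e-08 m = 73.0398 nm

73.0398 nm


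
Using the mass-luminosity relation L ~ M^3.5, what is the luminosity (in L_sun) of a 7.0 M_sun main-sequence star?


L/L_sun = (M/M_sun)^3.5 = 7.0^3.5 = 907.4927

907.4927 L_sun


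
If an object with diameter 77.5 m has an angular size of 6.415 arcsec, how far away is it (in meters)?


D = size / theta_rad, theta_rad = 6.415 * pi/(180*3600) = 3.110e-05, D = 2.492e+06

2.492e+06 m


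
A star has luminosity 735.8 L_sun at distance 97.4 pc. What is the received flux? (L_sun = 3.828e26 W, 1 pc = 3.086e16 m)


F = L / (4*pi*d^2) = 2.817e+29 / (4*pi*(3.006e+18)^2) = 2.481e-09

2.481e-09 W/m^2


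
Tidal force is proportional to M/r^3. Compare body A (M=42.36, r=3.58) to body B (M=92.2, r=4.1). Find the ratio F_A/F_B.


Ratio = (M1/r1^3) / (M2/r2^3) = (42.36/3.58^3) / (92.2/4.1^3) = 0.6901

0.6901


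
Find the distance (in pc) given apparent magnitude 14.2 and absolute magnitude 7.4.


d = 10^((m - M + 5)/5) = 10^((14.2 - 7.4 + 5)/5) = 229.0868

229.0868 pc


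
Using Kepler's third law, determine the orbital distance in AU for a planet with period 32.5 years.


a = P^(2/3) = 32.5^(2/3) = 10.1841

10.1841 AU


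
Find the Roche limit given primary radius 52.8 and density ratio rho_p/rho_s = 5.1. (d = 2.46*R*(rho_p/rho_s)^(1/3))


d_Roche = 2.46 * 52.8 * 5.1^(1/3) = 223.5763

223.5763


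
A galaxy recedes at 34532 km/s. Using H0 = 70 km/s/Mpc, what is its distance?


d = v / H0 = 34532 / 70 = 493.3143

493.3143 Mpc


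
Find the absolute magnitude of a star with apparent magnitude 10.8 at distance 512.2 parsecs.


M = m - 5*log10(d) + 5 = 10.8 - 5*log10(512.2) + 5 = 2.2528

2.2528


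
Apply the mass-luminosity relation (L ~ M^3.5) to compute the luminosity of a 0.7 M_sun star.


L/L_sun = (M/M_sun)^3.5 = 0.7^3.5 = 0.287

0.287 L_sun


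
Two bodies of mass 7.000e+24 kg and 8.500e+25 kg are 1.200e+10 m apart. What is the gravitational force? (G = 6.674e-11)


F = G*m1*m2/r^2 = 6.674e-11 * 7.000e+24 * 8.500e+25 / (1.200e+10)^2 = 6.674e-11 * 5.950e+50 / 1.440e+20 = 2.758e+20

2.758e+20 N


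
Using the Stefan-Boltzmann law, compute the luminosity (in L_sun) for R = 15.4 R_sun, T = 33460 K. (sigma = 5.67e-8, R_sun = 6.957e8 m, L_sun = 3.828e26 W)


R = 15.4 * 6.957e8 m = 1.071378e+10 m. L = 4*pi*R^2*sigma*T^4 = 4*pi*(1.071378e+10)^2 * 5.67e-8 * 33460^4 = 1.025137494e+32 W. L/L_sun = 1.025137494e+32 / 3.828e26 = 267799.7632

267799.7632 L_sun


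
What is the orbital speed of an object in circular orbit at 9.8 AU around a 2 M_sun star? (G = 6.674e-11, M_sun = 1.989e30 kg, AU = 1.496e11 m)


v = sqrt(GM/r) = sqrt(6.674e-11 * 3.978e+30 / 1.466e+12) = 13456.9505

13456.9505 m/s


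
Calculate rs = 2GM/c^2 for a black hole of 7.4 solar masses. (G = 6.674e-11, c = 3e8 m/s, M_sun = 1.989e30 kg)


M = 7.4 * 1.989e30 kg = 1.47186e+31 kg. rs = 2GM/c^2 = 2 * 6.674e-11 * 1.47186e+31 / (3e8)^2 = 21829.3192

21829.3192 m


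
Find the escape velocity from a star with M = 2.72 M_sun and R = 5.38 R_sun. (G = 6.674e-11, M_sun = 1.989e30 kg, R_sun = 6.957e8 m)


M = 2.72 * 1.989e30 kg = 5.41008e+30 kg; R = 5.38 * 6.957e8 m = 3.742866e+09 m. v_esc = sqrt(2GM/R) = sqrt(2 * 6.674e-11 * 5.41008e+30 / 3.742866e+09) = 439245.9876

439245.9876 m/s


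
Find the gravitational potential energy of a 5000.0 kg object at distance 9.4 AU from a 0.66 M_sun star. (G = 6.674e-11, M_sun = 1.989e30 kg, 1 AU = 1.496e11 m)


M = 0.66 * 1.989e30 kg = 1.31274e+30 kg; r = 9.4 AU * 1.496e11 m/AU = 1.40624e+12 m. U = -GM*m/r = -(6.674e-11 * 1.31274e+30 * 5000.0) / 1.40624e+12 = -3.115e+11

-3.115e+11 J


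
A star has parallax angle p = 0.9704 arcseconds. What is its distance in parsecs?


d = 1/p = 1/0.9704 = 1.0305

1.0305 pc


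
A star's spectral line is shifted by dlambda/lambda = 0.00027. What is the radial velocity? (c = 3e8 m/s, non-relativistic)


v = (dlambda/lambda) * c = 0.00027 * 3e8 = 81000.0

81000.0 m/s


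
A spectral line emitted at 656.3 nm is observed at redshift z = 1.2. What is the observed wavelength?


lam_obs = lam_emit * (1 + z) = 656.3 * (1 + 1.2) = 1443.86

1443.86 nm


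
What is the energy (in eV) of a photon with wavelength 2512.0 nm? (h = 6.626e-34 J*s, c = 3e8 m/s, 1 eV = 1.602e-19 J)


E = hc/lambda = 6.626e-34 * 3e8 / 2.512e-06 = 7.913e-20 J = 0.494 eV

0.494 eV


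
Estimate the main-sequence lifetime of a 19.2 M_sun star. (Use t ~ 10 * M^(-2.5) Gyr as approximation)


t = 10 * M^(-2.5) = 10 * 19.2^(-2.5) = 0.0062

0.0062 Gyr


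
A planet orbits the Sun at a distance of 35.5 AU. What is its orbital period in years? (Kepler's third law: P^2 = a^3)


P = a^(3/2) = 35.5^1.5 = 211.5157

211.5157 years


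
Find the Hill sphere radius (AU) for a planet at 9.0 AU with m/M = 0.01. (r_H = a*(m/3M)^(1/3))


r_H = a * (m/3M)^(1/3) = 9.0 * (0.01/3)^(1/3) = 1.3444

1.3444 AU


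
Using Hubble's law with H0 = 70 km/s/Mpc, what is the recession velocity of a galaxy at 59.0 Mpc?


v = H0 * d = 70 * 59.0 = 4130.0

4130.0 km/s


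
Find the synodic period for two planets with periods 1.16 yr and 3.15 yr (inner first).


1/P_syn = |1/P1 - 1/P2| = |1/1.16 - 1/3.15| => P_syn = 1.8362

1.8362 years


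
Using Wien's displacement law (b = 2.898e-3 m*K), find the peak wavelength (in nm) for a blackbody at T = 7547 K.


lam_max = b / T = 2.898e-3 / 7547 = 3.840e-07 m = 383.9936 nm

383.9936 nm


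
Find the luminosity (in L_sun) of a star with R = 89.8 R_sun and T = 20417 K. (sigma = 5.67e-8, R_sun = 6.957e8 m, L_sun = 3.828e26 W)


R = 89.8 * 6.957e8 m = 6.247386e+10 m. L = 4*pi*R^2*sigma*T^4 = 4*pi*(6.247386e+10)^2 * 5.67e-8 * 20417^4 = 4.832338161e+32 W. L/L_sun = 4.832338161e+32 / 3.828e26 = 1.262e+06

1.262e+06 L_sun


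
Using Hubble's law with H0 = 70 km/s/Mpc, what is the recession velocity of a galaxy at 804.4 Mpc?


v = H0 * d = 70 * 804.4 = 56308.0

56308.0 km/s


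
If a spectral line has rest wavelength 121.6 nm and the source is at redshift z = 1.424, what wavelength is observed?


lam_obs = lam_emit * (1 + z) = 121.6 * (1 + 1.424) = 294.7584

294.7584 nm


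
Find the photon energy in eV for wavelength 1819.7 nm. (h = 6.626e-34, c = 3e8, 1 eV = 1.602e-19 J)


E = hc/lambda = 6.626e-34 * 3e8 / 1.820e-06 = 1.092e-19 J = 0.6819 eV

0.6819 eV


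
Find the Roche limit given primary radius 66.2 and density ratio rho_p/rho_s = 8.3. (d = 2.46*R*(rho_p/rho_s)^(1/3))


d_Roche = 2.46 * 66.2 * 8.3^(1/3) = 329.7254

329.7254


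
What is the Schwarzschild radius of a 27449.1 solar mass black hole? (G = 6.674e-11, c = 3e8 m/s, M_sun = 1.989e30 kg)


M = 27449.1 * 1.989e30 kg = 5.45962599e+34 kg. rs = 2GM/c^2 = 2 * 6.674e-11 * 5.45962599e+34 / (3e8)^2 = 8.097e+07

8.097e+07 m


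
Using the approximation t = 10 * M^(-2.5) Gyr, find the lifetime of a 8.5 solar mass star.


t = 10 * M^(-2.5) = 10 * 8.5^(-2.5) = 0.0475

0.0475 Gyr


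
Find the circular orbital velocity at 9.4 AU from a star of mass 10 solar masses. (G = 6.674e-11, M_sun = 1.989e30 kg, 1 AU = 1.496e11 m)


v = sqrt(GM/r) = sqrt(6.674e-11 * 1.989e+31 / 1.406e+12) = 30724.2131

30724.2131 m/s


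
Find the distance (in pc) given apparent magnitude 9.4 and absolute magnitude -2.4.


d = 10^((m - M + 5)/5) = 10^((9.4 - -2.4 + 5)/5) = 2290.8677

2290.8677 pc


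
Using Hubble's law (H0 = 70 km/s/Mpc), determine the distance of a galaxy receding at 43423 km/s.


d = v / H0 = 43423 / 70 = 620.3286

620.3286 Mpc


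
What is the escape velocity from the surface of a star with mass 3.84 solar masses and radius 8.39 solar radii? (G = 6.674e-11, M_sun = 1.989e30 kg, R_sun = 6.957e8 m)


M = 3.84 * 1.989e30 kg = 7.63776e+30 kg; R = 8.39 * 6.957e8 m = 5.836923e+09 m. v_esc = sqrt(2GM/R) = sqrt(2 * 6.674e-11 * 7.63776e+30 / 5.836923e+09) = 417925.7405

417925.7405 m/s


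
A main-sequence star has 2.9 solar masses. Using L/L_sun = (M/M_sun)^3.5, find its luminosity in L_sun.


L/L_sun = (M/M_sun)^3.5 = 2.9^3.5 = 41.533

41.533 L_sun


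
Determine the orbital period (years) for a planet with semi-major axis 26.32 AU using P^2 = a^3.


P = a^(3/2) = 26.32^1.5 = 135.0296

135.0296 years


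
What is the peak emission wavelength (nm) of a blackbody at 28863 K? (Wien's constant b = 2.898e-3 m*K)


lam_max = b / T = 2.898e-3 / 28863 = 1.004e-07 m = 100.4054 nm

100.4054 nm


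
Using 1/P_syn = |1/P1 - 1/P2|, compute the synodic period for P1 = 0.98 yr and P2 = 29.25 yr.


1/P_syn = |1/P1 - 1/P2| = |1/0.98 - 1/29.25| => P_syn = 1.014

1.014 years


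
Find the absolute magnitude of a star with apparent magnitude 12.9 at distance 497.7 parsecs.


M = m - 5*log10(d) + 5 = 12.9 - 5*log10(497.7) + 5 = 4.4152

4.4152


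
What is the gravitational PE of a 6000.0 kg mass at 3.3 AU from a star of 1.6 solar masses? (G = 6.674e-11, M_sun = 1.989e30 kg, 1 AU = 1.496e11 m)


M = 1.6 * 1.989e30 kg = 3.1824e+30 kg; r = 3.3 AU * 1.496e11 m/AU = 4.9368e+11 m. U = -GM*m/r = -(6.674e-11 * 3.1824e+30 * 6000.0) / 4.9368e+11 = -2.581e+12

-2.581e+12 J


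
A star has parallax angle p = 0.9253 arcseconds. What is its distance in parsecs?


d = 1/p = 1/0.9253 = 1.0807

1.0807 pc


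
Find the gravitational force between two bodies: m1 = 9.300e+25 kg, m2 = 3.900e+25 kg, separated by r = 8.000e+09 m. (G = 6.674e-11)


F = G*m1*m2/r^2 = 6.674e-11 * 9.300e+25 * 3.900e+25 / (8.000e+09)^2 = 6.674e-11 * 3.627e+51 / 6.400e+19 = 3.782e+21

3.782e+21 N


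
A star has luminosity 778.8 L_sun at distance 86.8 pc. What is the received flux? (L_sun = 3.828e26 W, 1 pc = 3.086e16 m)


F = L / (4*pi*d^2) = 2.981e+29 / (4*pi*(2.679e+18)^2) = 3.306e-09

3.306e-09 W/m^2


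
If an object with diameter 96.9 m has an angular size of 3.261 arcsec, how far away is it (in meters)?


D = size / theta_rad, theta_rad = 3.261 * pi/(180*3600) = 1.581e-05, D = 6.129e+06

6.129e+06 m


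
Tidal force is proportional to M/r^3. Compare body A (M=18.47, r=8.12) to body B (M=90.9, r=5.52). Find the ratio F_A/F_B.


Ratio = (M1/r1^3) / (M2/r2^3) = (18.47/8.12^3) / (90.9/5.52^3) = 0.0638

0.0638


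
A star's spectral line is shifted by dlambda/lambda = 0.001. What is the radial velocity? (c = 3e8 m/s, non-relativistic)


v = (dlambda/lambda) * c = 0.001 * 3e8 = 300000.0

300000.0 m/s


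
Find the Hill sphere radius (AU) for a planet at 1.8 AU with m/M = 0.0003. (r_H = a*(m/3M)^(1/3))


r_H = a * (m/3M)^(1/3) = 1.8 * (0.0003/3)^(1/3) = 0.0835

0.0835 AU


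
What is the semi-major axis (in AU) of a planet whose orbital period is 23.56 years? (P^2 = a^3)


a = P^(2/3) = 23.56^(2/3) = 8.2183

8.2183 AU


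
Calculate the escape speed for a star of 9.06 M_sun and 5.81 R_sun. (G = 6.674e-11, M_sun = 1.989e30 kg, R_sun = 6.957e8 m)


M = 9.06 * 1.989e30 kg = 1.802034e+31 kg; R = 5.81 * 6.957e8 m = 4.042017e+09 m. v_esc = sqrt(2GM/R) = sqrt(2 * 6.674e-11 * 1.802034e+31 / 4.042017e+09) = 771419.3379

771419.3379 m/s


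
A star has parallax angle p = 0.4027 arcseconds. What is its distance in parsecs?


d = 1/p = 1/0.4027 = 2.4832

2.4832 pc


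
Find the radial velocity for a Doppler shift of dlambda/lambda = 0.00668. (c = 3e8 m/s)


v = (dlambda/lambda) * c = 0.00668 * 3e8 = 2.004e+06

2.004e+06 m/s


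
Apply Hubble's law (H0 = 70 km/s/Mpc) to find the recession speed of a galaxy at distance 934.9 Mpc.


v = H0 * d = 70 * 934.9 = 65443.0

65443.0 km/s


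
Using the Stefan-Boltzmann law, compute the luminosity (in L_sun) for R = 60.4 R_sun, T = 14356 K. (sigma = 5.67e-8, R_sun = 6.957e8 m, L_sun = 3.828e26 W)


R = 60.4 * 6.957e8 m = 4.202028e+10 m. L = 4*pi*R^2*sigma*T^4 = 4*pi*(4.202028e+10)^2 * 5.67e-8 * 14356^4 = 5.343731217e+31 W. L/L_sun = 5.343731217e+31 / 3.828e26 = 139595.9043

139595.9043 L_sun


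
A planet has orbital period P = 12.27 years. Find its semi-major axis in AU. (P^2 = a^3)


a = P^(2/3) = 12.27^(2/3) = 5.3198

5.3198 AU


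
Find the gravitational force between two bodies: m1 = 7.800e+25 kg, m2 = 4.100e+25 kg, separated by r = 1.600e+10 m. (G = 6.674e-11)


F = G*m1*m2/r^2 = 6.674e-11 * 7.800e+25 * 4.100e+25 / (1.600e+10)^2 = 6.674e-11 * 3.198e+51 / 2.560e+20 = 8.337e+20

8.337e+20 N


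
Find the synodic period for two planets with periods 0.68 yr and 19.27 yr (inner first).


1/P_syn = |1/P1 - 1/P2| = |1/0.68 - 1/19.27| => P_syn = 0.7049

0.7049 years


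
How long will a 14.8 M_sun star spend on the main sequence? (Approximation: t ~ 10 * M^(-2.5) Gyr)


t = 10 * M^(-2.5) = 10 * 14.8^(-2.5) = 0.0119

0.0119 Gyr


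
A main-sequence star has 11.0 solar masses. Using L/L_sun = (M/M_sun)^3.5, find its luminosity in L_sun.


L/L_sun = (M/M_sun)^3.5 = 11.0^3.5 = 4414.4276

4414.4276 L_sun


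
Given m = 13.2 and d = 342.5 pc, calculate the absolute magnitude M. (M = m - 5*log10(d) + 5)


M = m - 5*log10(d) + 5 = 13.2 - 5*log10(342.5) + 5 = 5.5267

5.5267


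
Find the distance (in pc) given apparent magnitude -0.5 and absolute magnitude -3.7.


d = 10^((m - M + 5)/5) = 10^((-0.5 - -3.7 + 5)/5) = 43.6516

43.6516 pc


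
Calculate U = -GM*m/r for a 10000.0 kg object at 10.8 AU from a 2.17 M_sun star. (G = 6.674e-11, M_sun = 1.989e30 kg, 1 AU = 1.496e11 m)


M = 2.17 * 1.989e30 kg = 4.31613e+30 kg; r = 10.8 AU * 1.496e11 m/AU = 1.61568e+12 m. U = -GM*m/r = -(6.674e-11 * 4.31613e+30 * 10000.0) / 1.61568e+12 = -1.783e+12

-1.783e+12 J


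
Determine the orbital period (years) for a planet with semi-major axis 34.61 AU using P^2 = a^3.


P = a^(3/2) = 34.61^1.5 = 203.6115

203.6115 years


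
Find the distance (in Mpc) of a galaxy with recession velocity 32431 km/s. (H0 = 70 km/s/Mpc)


d = v / H0 = 32431 / 70 = 463.3

463.3 Mpc


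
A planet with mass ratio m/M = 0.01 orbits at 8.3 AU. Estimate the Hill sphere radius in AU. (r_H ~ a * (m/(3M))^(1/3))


r_H = a * (m/3M)^(1/3) = 8.3 * (0.01/3)^(1/3) = 1.2399

1.2399 AU


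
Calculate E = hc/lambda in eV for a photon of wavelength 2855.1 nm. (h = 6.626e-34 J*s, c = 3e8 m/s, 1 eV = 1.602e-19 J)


E = hc/lambda = 6.626e-34 * 3e8 / 2.855e-06 = 6.962e-20 J = 0.4346 eV

0.4346 eV


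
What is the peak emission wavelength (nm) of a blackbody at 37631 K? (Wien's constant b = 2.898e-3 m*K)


lam_max = b / T = 2.898e-3 / 37631 = 7.701e-08 m = 77.011 nm

77.011 nm


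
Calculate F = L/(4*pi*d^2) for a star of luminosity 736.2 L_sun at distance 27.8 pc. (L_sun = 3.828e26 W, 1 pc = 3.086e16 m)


F = L / (4*pi*d^2) = 2.818e+29 / (4*pi*(8.579e+17)^2) = 3.047e-08

3.047e-08 W/m^2


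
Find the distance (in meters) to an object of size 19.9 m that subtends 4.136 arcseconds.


D = size / theta_rad, theta_rad = 4.136 * pi/(180*3600) = 2.005e-05, D = 992424.9624

992424.9624 m


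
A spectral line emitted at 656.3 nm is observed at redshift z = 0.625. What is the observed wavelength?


lam_obs = lam_emit * (1 + z) = 656.3 * (1 + 0.625) = 1066.4875

1066.4875 nm


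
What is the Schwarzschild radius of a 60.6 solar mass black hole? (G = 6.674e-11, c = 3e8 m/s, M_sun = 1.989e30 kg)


M = 60.6 * 1.989e30 kg = 1.205334e+32 kg. rs = 2GM/c^2 = 2 * 6.674e-11 * 1.205334e+32 / (3e8)^2 = 178764.4248

178764.4248 m


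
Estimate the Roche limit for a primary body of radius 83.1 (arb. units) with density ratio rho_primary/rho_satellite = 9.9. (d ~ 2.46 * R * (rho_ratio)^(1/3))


d_Roche = 2.46 * 83.1 * 9.9^(1/3) = 438.9495

438.9495


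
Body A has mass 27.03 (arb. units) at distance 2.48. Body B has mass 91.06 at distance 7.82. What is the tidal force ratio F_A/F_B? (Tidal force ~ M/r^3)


Ratio = (M1/r1^3) / (M2/r2^3) = (27.03/2.48^3) / (91.06/7.82^3) = 9.3064

9.3064


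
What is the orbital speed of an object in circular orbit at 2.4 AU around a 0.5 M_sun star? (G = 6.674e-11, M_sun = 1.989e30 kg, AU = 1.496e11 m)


v = sqrt(GM/r) = sqrt(6.674e-11 * 9.945e+29 / 3.590e+11) = 13596.4045

13596.4045 m/s


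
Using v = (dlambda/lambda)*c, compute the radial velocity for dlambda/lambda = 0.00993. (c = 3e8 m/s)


v = (dlambda/lambda) * c = 0.00993 * 3e8 = 2.979e+06

2.979e+06 m/s


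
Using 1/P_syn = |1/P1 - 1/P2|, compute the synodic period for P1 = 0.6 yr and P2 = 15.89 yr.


1/P_syn = |1/P1 - 1/P2| = |1/0.6 - 1/15.89| => P_syn = 0.6235

0.6235 years


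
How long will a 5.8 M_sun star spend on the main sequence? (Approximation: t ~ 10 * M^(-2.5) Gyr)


t = 10 * M^(-2.5) = 10 * 5.8^(-2.5) = 0.1234

0.1234 Gyr


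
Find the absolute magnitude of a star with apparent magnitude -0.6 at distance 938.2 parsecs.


M = m - 5*log10(d) + 5 = -0.6 - 5*log10(938.2) + 5 = -10.4615

-10.4615


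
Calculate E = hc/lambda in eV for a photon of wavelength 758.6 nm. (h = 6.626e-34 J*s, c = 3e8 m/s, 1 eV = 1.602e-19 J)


E = hc/lambda = 6.626e-34 * 3e8 / 7.586e-07 = 2.620e-19 J = 1.6357 eV

1.6357 eV


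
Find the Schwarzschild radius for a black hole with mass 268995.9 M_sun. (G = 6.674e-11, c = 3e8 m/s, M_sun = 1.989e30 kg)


M = 268995.9 * 1.989e30 kg = 5.350328451e+35 kg. rs = 2GM/c^2 = 2 * 6.674e-11 * 5.350328451e+35 / (3e8)^2 = 7.935e+08

7.935e+08 m


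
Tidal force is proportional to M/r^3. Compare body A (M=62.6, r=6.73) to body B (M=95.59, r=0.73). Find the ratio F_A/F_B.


Ratio = (M1/r1^3) / (M2/r2^3) = (62.6/6.73^3) / (95.59/0.73^3) = 8.358e-04

8.358e-04


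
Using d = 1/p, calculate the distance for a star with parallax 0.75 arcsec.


d = 1/p = 1/0.75 = 1.3333

1.3333 pc


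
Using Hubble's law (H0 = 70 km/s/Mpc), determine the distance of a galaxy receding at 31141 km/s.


d = v / H0 = 31141 / 70 = 444.8714

444.8714 Mpc


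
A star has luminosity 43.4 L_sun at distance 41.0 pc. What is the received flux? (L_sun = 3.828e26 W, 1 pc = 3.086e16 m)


F = L / (4*pi*d^2) = 1.661e+28 / (4*pi*(1.265e+18)^2) = 8.258e-10

8.258e-10 W/m^2


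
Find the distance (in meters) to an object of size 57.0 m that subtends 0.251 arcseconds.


D = size / theta_rad, theta_rad = 0.251 * pi/(180*3600) = 1.217e-06, D = 4.684e+07

4.684e+07 m


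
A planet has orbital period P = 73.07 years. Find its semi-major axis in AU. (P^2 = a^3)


a = P^(2/3) = 73.07^(2/3) = 17.478

17.478 AU


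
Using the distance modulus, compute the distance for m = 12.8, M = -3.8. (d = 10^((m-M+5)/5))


d = 10^((m - M + 5)/5) = 10^((12.8 - -3.8 + 5)/5) = 20892.9613

20892.9613 pc


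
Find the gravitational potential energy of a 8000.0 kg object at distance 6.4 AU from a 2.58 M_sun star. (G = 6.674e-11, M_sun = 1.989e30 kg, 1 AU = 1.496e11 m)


M = 2.58 * 1.989e30 kg = 5.13162e+30 kg; r = 6.4 AU * 1.496e11 m/AU = 9.5744e+11 m. U = -GM*m/r = -(6.674e-11 * 5.13162e+30 * 8000.0) / 9.5744e+11 = -2.862e+12

-2.862e+12 J


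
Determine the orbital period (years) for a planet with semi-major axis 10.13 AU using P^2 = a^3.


P = a^(3/2) = 10.13^1.5 = 32.2414

32.2414 years


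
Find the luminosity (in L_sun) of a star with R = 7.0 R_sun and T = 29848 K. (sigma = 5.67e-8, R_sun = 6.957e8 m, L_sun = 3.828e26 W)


R = 7.0 * 6.957e8 m = 4.8699e+09 m. L = 4*pi*R^2*sigma*T^4 = 4*pi*(4.8699e+09)^2 * 5.67e-8 * 29848^4 = 1.341201263e+31 W. L/L_sun = 1.341201263e+31 / 3.828e26 = 35036.6056

35036.6056 L_sun


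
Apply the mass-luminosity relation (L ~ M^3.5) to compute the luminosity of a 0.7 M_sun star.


L/L_sun = (M/M_sun)^3.5 = 0.7^3.5 = 0.287

0.287 L_sun


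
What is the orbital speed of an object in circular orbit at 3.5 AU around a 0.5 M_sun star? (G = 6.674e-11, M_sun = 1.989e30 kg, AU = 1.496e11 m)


v = sqrt(GM/r) = sqrt(6.674e-11 * 9.945e+29 / 5.236e+11) = 11258.8926

11258.8926 m/s


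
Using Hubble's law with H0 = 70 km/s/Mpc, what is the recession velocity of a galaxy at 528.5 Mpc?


v = H0 * d = 70 * 528.5 = 36995.0

36995.0 km/s


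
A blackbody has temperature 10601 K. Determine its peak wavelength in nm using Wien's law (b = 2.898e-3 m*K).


lam_max = b / T = 2.898e-3 / 10601 = 2.734e-07 m = 273.3704 nm

273.3704 nm


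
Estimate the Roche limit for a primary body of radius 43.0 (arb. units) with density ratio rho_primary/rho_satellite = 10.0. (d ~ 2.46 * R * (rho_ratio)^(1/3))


d_Roche = 2.46 * 43.0 * 10.0^(1/3) = 227.8961

227.8961


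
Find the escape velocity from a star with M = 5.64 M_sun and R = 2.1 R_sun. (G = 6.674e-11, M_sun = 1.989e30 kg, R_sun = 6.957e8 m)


M = 5.64 * 1.989e30 kg = 1.121796e+31 kg; R = 2.1 * 6.957e8 m = 1.46097e+09 m. v_esc = sqrt(2GM/R) = sqrt(2 * 6.674e-11 * 1.121796e+31 / 1.46097e+09) = 1.012e+06

1.012e+06 m/s


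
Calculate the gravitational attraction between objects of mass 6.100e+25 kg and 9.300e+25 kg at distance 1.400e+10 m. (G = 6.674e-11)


F = G*m1*m2/r^2 = 6.674e-11 * 6.100e+25 * 9.300e+25 / (1.400e+10)^2 = 6.674e-11 * 5.673e+51 / 1.960e+20 = 1.932e+21

1.932e+21 N


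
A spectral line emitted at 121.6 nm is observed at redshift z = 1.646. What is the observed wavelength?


lam_obs = lam_emit * (1 + z) = 121.6 * (1 + 1.646) = 321.7536

321.7536 nm


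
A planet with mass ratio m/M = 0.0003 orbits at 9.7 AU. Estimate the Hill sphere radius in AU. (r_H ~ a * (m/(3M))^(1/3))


r_H = a * (m/3M)^(1/3) = 9.7 * (0.0003/3)^(1/3) = 0.4502

0.4502 AU


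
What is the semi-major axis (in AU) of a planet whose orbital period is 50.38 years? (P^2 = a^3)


a = P^(2/3) = 50.38^(2/3) = 13.6408

13.6408 AU


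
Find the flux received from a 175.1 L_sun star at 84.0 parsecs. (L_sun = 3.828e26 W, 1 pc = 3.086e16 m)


F = L / (4*pi*d^2) = 6.703e+28 / (4*pi*(2.592e+18)^2) = 7.938e-10

7.938e-10 W/m^2


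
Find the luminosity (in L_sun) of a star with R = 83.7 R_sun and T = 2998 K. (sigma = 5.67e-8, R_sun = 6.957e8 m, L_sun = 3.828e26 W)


R = 83.7 * 6.957e8 m = 5.823009e+10 m. L = 4*pi*R^2*sigma*T^4 = 4*pi*(5.823009e+10)^2 * 5.67e-8 * 2998^4 = 1.951705831e+29 W. L/L_sun = 1.951705831e+29 / 3.828e26 = 509.85

509.85 L_sun


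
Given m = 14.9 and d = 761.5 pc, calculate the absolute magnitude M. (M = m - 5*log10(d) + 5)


M = m - 5*log10(d) + 5 = 14.9 - 5*log10(761.5) + 5 = 5.4917

5.4917


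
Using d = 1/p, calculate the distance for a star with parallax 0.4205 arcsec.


d = 1/p = 1/0.4205 = 2.3781

2.3781 pc


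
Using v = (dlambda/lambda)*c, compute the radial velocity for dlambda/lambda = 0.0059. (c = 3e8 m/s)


v = (dlambda/lambda) * c = 0.0059 * 3e8 = 1.770e+06

1.770e+06 m/s


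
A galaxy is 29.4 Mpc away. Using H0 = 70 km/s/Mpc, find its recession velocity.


v = H0 * d = 70 * 29.4 = 2058.0

2058.0 km/s


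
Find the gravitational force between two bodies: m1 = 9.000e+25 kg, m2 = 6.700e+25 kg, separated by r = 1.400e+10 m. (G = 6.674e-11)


F = G*m1*m2/r^2 = 6.674e-11 * 9.000e+25 * 6.700e+25 / (1.400e+10)^2 = 6.674e-11 * 6.030e+51 / 1.960e+20 = 2.053e+21

2.053e+21 N


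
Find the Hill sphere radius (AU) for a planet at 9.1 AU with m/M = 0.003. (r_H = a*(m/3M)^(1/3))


r_H = a * (m/3M)^(1/3) = 9.1 * (0.003/3)^(1/3) = 0.91

0.91 AU


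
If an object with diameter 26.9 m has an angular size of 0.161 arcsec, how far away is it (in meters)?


D = size / theta_rad, theta_rad = 0.161 * pi/(180*3600) = 7.806e-07, D = 3.446e+07

3.446e+07 m


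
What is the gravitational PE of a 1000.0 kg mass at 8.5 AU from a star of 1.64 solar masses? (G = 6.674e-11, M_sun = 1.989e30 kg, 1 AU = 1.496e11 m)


M = 1.64 * 1.989e30 kg = 3.26196e+30 kg; r = 8.5 AU * 1.496e11 m/AU = 1.2716e+12 m. U = -GM*m/r = -(6.674e-11 * 3.26196e+30 * 1000.0) / 1.2716e+12 = -1.712e+11

-1.712e+11 J


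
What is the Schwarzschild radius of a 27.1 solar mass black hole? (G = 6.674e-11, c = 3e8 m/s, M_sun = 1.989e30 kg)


M = 27.1 * 1.989e30 kg = 5.39019e+31 kg. rs = 2GM/c^2 = 2 * 6.674e-11 * 5.39019e+31 / (3e8)^2 = 79942.5068

79942.5068 m


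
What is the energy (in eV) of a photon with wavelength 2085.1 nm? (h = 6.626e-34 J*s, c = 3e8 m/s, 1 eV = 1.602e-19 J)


E = hc/lambda = 6.626e-34 * 3e8 / 2.085e-06 = 9.533e-20 J = 0.5951 eV

0.5951 eV


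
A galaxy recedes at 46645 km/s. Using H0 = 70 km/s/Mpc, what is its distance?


d = v / H0 = 46645 / 70 = 666.3571

666.3571 Mpc


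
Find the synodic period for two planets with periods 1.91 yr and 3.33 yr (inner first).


1/P_syn = |1/P1 - 1/P2| = |1/1.91 - 1/3.33| => P_syn = 4.4791

4.4791 years


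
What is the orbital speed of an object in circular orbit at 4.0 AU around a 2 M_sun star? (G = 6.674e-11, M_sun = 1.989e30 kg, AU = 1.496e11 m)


v = sqrt(GM/r) = sqrt(6.674e-11 * 3.978e+30 / 5.984e+11) = 21063.4593

21063.4593 m/s


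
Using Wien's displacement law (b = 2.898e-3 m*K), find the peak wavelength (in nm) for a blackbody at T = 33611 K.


lam_max = b / T = 2.898e-3 / 33611 = 8.622e-08 m = 86.2218 nm

86.2218 nm
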